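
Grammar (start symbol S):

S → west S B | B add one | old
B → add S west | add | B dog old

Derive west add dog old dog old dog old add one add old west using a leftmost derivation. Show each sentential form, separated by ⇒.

S ⇒ west S B ⇒ west B add one B ⇒ west B dog old add one B ⇒ west B dog old dog old add one B ⇒ west B dog old dog old dog old add one B ⇒ west add dog old dog old dog old add one B ⇒ west add dog old dog old dog old add one add S west ⇒ west add dog old dog old dog old add one add old west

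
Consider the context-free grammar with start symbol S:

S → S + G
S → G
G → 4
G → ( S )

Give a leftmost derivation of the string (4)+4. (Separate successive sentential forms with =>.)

S => S+G => G+G => (S)+G => (G)+G => (4)+G => (4)+4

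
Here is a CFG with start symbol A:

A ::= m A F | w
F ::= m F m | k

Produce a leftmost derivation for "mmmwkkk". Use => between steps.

A => mAF   [A ::= m A F]
mAF => mmAFF   [A ::= m A F]
mmAFF => mmmAFFF   [A ::= m A F]
mmmAFFF => mmmwFFF   [A ::= w]
mmmwFFF => mmmwkFF   [F ::= k]
mmmwkFF => mmmwkkF   [F ::= k]
mmmwkkF => mmmwkkk   [F ::= k]

A=>mAF=>mmAFF=>mmmAFFF=>mmmwFFF=>mmmwkFF=>mmmwkkF=>mmmwkkk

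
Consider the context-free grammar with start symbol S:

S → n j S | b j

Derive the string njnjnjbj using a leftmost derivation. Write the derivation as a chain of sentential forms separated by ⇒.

S ⇒ njS ⇒ njnjS ⇒ njnjnjS ⇒ njnjnjbj

S ⇒ njS   [S → n j S]
njS ⇒ njnjS   [S → n j S]
njnjS ⇒ njnjnjS   [S → n j S]
njnjnjS ⇒ njnjnjbj   [S → b j]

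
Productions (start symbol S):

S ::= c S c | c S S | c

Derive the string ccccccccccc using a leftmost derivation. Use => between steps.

S => cSc => ccSSc => cccSSSc => ccccSSSSc => cccccSSSc => ccccccScSSc => ccccccccSSc => cccccccccSc => ccccccccccc

S => cSc   [S ::= c S c]
cSc => ccSSc   [S ::= c S S]
ccSSc => cccSSSc   [S ::= c S S]
cccSSSc => ccccSSSSc   [S ::= c S S]
ccccSSSSc => cccccSSSc   [S ::= c]
cccccSSSc => ccccccScSSc   [S ::= c S c]
ccccccScSSc => ccccccccSSc   [S ::= c]
ccccccccSSc => cccccccccSc   [S ::= c]
cccccccccSc => ccccccccccc   [S ::= c]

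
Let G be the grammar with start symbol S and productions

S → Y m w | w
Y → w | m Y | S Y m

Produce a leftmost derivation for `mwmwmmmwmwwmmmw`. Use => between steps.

S => Ymw => mYmw => mSYmmw => mYmwYmmw => mwmwYmmw => mwmwSYmmmw => mwmwYmwYmmmw => mwmwmYmwYmmmw => mwmwmmYmwYmmmw => mwmwmmmYmwYmmmw => mwmwmmmwmwYmmmw => mwmwmmmwmwwmmmw

S => Ymw   [S → Y m w]
Ymw => mYmw   [Y → m Y]
mYmw => mSYmmw   [Y → S Y m]
mSYmmw => mYmwYmmw   [S → Y m w]
mYmwYmmw => mwmwYmmw   [Y → w]
mwmwYmmw => mwmwSYmmmw   [Y → S Y m]
mwmwSYmmmw => mwmwYmwYmmmw   [S → Y m w]
mwmwYmwYmmmw => mwmwmYmwYmmmw   [Y → m Y]
mwmwmYmwYmmmw => mwmwmmYmwYmmmw   [Y → m Y]
mwmwmmYmwYmmmw => mwmwmmmYmwYmmmw   [Y → m Y]
mwmwmmmYmwYmmmw => mwmwmmmwmwYmmmw   [Y → w]
mwmwmmmwmwYmmmw => mwmwmmmwmwwmmmw   [Y → w]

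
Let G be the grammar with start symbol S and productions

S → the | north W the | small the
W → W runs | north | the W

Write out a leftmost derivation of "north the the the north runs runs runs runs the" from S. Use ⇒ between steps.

S ⇒ north W the ⇒ north the W the ⇒ north the W runs the ⇒ north the W runs runs the ⇒ north the the W runs runs the ⇒ north the the W runs runs runs the ⇒ north the the W runs runs runs runs the ⇒ north the the the W runs runs runs runs the ⇒ north the the the north runs runs runs runs the

S ⇒ north W the   [S → north W the]
north W the ⇒ north the W the   [W → the W]
north the W the ⇒ north the W runs the   [W → W runs]
north the W runs the ⇒ north the W runs runs the   [W → W runs]
north the W runs runs the ⇒ north the the W runs runs the   [W → the W]
north the the W runs runs the ⇒ north the the W runs runs runs the   [W → W runs]
north the the W runs runs runs the ⇒ north the the W runs runs runs runs the   [W → W runs]
north the the W runs runs runs runs the ⇒ north the the the W runs runs runs runs the   [W → the W]
north the the the W runs runs runs runs the ⇒ north the the the north runs runs runs runs the   [W → north]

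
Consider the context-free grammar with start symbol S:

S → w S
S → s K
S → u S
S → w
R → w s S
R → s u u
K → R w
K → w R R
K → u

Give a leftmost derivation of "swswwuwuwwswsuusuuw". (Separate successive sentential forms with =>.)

S => sK => sRw => swsSw => swswSw => swswwSw => swswwuSw => swswwuwSw => swswwuwuSw => swswwuwuwSw => swswwuwuwwSw => swswwuwuwwsKw => swswwuwuwwswRRw => swswwuwuwwswsuuRw => swswwuwuwwswsuusuuw

S => sK   [S → s K]
sK => sRw   [K → R w]
sRw => swsSw   [R → w s S]
swsSw => swswSw   [S → w S]
swswSw => swswwSw   [S → w S]
swswwSw => swswwuSw   [S → u S]
swswwuSw => swswwuwSw   [S → w S]
swswwuwSw => swswwuwuSw   [S → u S]
swswwuwuSw => swswwuwuwSw   [S → w S]
swswwuwuwSw => swswwuwuwwSw   [S → w S]
swswwuwuwwSw => swswwuwuwwsKw   [S → s K]
swswwuwuwwsKw => swswwuwuwwswRRw   [K → w R R]
swswwuwuwwswRRw => swswwuwuwwswsuuRw   [R → s u u]
swswwuwuwwswsuuRw => swswwuwuwwswsuusuuw   [R → s u u]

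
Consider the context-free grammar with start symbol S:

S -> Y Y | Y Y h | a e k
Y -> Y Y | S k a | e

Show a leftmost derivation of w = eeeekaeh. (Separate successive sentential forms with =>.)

S => YYh => SkaYh => YYkaYh => YYYkaYh => eYYkaYh => eYYYkaYh => eeYYkaYh => eeeYkaYh => eeeekaYh => eeeekaeh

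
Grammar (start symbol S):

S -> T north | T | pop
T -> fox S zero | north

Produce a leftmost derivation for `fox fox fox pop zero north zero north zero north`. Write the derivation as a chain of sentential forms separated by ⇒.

S ⇒ T north ⇒ fox S zero north ⇒ fox T north zero north ⇒ fox fox S zero north zero north ⇒ fox fox T north zero north zero north ⇒ fox fox fox S zero north zero north zero north ⇒ fox fox fox pop zero north zero north zero north

S ⇒ T north   [S -> T north]
T north ⇒ fox S zero north   [T -> fox S zero]
fox S zero north ⇒ fox T north zero north   [S -> T north]
fox T north zero north ⇒ fox fox S zero north zero north   [T -> fox S zero]
fox fox S zero north zero north ⇒ fox fox T north zero north zero north   [S -> T north]
fox fox T north zero north zero north ⇒ fox fox fox S zero north zero north zero north   [T -> fox S zero]
fox fox fox S zero north zero north zero north ⇒ fox fox fox pop zero north zero north zero north   [S -> pop]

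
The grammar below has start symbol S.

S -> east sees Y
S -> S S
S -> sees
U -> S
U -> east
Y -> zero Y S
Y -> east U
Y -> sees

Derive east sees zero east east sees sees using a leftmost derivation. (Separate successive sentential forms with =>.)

S => S S => east sees Y S => east sees zero Y S S => east sees zero east U S S => east sees zero east east S S => east sees zero east east sees S => east sees zero east east sees sees

S => S S   [S -> S S]
S S => east sees Y S   [S -> east sees Y]
east sees Y S => east sees zero Y S S   [Y -> zero Y S]
east sees zero Y S S => east sees zero east U S S   [Y -> east U]
east sees zero east U S S => east sees zero east east S S   [U -> east]
east sees zero east east S S => east sees zero east east sees S   [S -> sees]
east sees zero east east sees S => east sees zero east east sees sees   [S -> sees]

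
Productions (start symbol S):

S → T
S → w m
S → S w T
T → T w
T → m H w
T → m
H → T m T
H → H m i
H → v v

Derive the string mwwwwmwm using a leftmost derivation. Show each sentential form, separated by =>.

S => SwT => SwTwT => TwTwT => TwwTwT => TwwwTwT => TwwwwTwT => mwwwwTwT => mwwwwmwT => mwwwwmwm

S => SwT   [S → S w T]
SwT => SwTwT   [S → S w T]
SwTwT => TwTwT   [S → T]
TwTwT => TwwTwT   [T → T w]
TwwTwT => TwwwTwT   [T → T w]
TwwwTwT => TwwwwTwT   [T → T w]
TwwwwTwT => mwwwwTwT   [T → m]
mwwwwTwT => mwwwwmwT   [T → m]
mwwwwmwT => mwwwwmwm   [T → m]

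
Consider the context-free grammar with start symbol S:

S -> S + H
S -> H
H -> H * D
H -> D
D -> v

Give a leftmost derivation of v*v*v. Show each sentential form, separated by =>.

S=>H=>H*D=>H*D*D=>D*D*D=>v*D*D=>v*v*D=>v*v*v

S => H   [S -> H]
H => H*D   [H -> H * D]
H*D => H*D*D   [H -> H * D]
H*D*D => D*D*D   [H -> D]
D*D*D => v*D*D   [D -> v]
v*D*D => v*v*D   [D -> v]
v*v*D => v*v*v   [D -> v]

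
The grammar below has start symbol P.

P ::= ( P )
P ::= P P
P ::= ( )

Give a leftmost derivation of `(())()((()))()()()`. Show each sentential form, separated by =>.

P => PP => (P)P => (())P => (())PP => (())()P => (())()PP => (())()PPP => (())()(P)PP => (())()((P))PP => (())()((()))PP => (())()((()))PPP => (())()((()))()PP => (())()((()))()()P => (())()((()))()()()

P => PP   [P ::= P P]
PP => (P)P   [P ::= ( P )]
(P)P => (())P   [P ::= ( )]
(())P => (())PP   [P ::= P P]
(())PP => (())()P   [P ::= ( )]
(())()P => (())()PP   [P ::= P P]
(())()PP => (())()PPP   [P ::= P P]
(())()PPP => (())()(P)PP   [P ::= ( P )]
(())()(P)PP => (())()((P))PP   [P ::= ( P )]
(())()((P))PP => (())()((()))PP   [P ::= ( )]
(())()((()))PP => (())()((()))PPP   [P ::= P P]
(())()((()))PPP => (())()((()))()PP   [P ::= ( )]
(())()((()))()PP => (())()((()))()()P   [P ::= ( )]
(())()((()))()()P => (())()((()))()()()   [P ::= ( )]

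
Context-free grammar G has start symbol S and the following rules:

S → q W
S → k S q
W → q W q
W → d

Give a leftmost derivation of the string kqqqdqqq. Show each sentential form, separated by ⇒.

S⇒kSq⇒kqWq⇒kqqWqq⇒kqqqWqqq⇒kqqqdqqq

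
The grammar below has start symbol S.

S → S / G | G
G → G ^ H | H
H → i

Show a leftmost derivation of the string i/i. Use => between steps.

S => S/G => G/G => H/G => i/G => i/H => i/i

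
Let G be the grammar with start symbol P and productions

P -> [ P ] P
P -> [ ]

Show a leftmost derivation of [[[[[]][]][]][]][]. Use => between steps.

P => [P]P   [P -> [ P ] P]
[P]P => [[P]P]P   [P -> [ P ] P]
[[P]P]P => [[[P]P]P]P   [P -> [ P ] P]
[[[P]P]P]P => [[[[P]P]P]P]P   [P -> [ P ] P]
[[[[P]P]P]P]P => [[[[[]]P]P]P]P   [P -> [ ]]
[[[[[]]P]P]P]P => [[[[[]][]]P]P]P   [P -> [ ]]
[[[[[]][]]P]P]P => [[[[[]][]][]]P]P   [P -> [ ]]
[[[[[]][]][]]P]P => [[[[[]][]][]][]]P   [P -> [ ]]
[[[[[]][]][]][]]P => [[[[[]][]][]][]][]   [P -> [ ]]

P => [P]P => [[P]P]P => [[[P]P]P]P => [[[[P]P]P]P]P => [[[[[]]P]P]P]P => [[[[[]][]]P]P]P => [[[[[]][]][]]P]P => [[[[[]][]][]][]]P => [[[[[]][]][]][]][]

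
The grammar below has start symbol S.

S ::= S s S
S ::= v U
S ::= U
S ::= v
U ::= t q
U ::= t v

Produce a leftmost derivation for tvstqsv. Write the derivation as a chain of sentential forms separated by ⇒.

S ⇒ SsS   [S ::= S s S]
SsS ⇒ UsS   [S ::= U]
UsS ⇒ tvsS   [U ::= t v]
tvsS ⇒ tvsSsS   [S ::= S s S]
tvsSsS ⇒ tvsUsS   [S ::= U]
tvsUsS ⇒ tvstqsS   [U ::= t q]
tvstqsS ⇒ tvstqsv   [S ::= v]

S⇒SsS⇒UsS⇒tvsS⇒tvsSsS⇒tvsUsS⇒tvstqsS⇒tvstqsv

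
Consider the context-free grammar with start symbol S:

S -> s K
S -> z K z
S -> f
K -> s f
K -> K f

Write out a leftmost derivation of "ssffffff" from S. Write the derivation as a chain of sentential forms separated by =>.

S => sK   [S -> s K]
sK => sKf   [K -> K f]
sKf => sKff   [K -> K f]
sKff => sKfff   [K -> K f]
sKfff => sKffff   [K -> K f]
sKffff => sKfffff   [K -> K f]
sKfffff => ssffffff   [K -> s f]

S=>sK=>sKf=>sKff=>sKfff=>sKffff=>sKfffff=>ssffffff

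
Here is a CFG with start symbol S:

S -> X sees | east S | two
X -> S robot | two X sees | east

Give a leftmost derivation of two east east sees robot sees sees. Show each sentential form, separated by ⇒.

S ⇒ X sees   [S -> X sees]
X sees ⇒ two X sees sees   [X -> two X sees]
two X sees sees ⇒ two S robot sees sees   [X -> S robot]
two S robot sees sees ⇒ two east S robot sees sees   [S -> east S]
two east S robot sees sees ⇒ two east X sees robot sees sees   [S -> X sees]
two east X sees robot sees sees ⇒ two east east sees robot sees sees   [X -> east]

S ⇒ X sees ⇒ two X sees sees ⇒ two S robot sees sees ⇒ two east S robot sees sees ⇒ two east X sees robot sees sees ⇒ two east east sees robot sees sees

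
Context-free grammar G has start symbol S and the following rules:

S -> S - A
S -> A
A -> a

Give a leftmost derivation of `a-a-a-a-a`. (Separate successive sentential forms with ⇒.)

S ⇒ S-A ⇒ S-A-A ⇒ S-A-A-A ⇒ S-A-A-A-A ⇒ A-A-A-A-A ⇒ a-A-A-A-A ⇒ a-a-A-A-A ⇒ a-a-a-A-A ⇒ a-a-a-a-A ⇒ a-a-a-a-a

S ⇒ S-A   [S -> S - A]
S-A ⇒ S-A-A   [S -> S - A]
S-A-A ⇒ S-A-A-A   [S -> S - A]
S-A-A-A ⇒ S-A-A-A-A   [S -> S - A]
S-A-A-A-A ⇒ A-A-A-A-A   [S -> A]
A-A-A-A-A ⇒ a-A-A-A-A   [A -> a]
a-A-A-A-A ⇒ a-a-A-A-A   [A -> a]
a-a-A-A-A ⇒ a-a-a-A-A   [A -> a]
a-a-a-A-A ⇒ a-a-a-a-A   [A -> a]
a-a-a-a-A ⇒ a-a-a-a-a   [A -> a]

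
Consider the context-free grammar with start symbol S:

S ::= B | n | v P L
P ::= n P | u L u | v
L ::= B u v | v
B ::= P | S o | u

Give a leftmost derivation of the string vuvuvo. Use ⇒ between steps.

S ⇒ B   [S ::= B]
B ⇒ So   [B ::= S o]
So ⇒ vPLo   [S ::= v P L]
vPLo ⇒ vuLuLo   [P ::= u L u]
vuLuLo ⇒ vuvuLo   [L ::= v]
vuvuLo ⇒ vuvuvo   [L ::= v]

S ⇒ B ⇒ So ⇒ vPLo ⇒ vuLuLo ⇒ vuvuLo ⇒ vuvuvo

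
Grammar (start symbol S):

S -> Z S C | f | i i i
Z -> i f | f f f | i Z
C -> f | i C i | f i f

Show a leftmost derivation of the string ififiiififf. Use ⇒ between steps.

S ⇒ ZSC ⇒ ifSC ⇒ ifZSCC ⇒ ififSCC ⇒ ififiiiCC ⇒ ififiiififC ⇒ ififiiififf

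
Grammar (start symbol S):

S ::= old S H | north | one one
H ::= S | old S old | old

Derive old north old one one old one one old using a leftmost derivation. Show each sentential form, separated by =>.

S => old S H => old north H => old north S => old north old S H => old north old one one H => old north old one one old S old => old north old one one old one one old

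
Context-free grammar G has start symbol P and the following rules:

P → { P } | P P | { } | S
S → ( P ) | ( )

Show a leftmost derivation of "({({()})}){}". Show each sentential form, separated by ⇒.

P ⇒ PP ⇒ SP ⇒ (P)P ⇒ ({P})P ⇒ ({S})P ⇒ ({(P)})P ⇒ ({({P})})P ⇒ ({({S})})P ⇒ ({({()})})P ⇒ ({({()})}){}

P ⇒ PP   [P → P P]
PP ⇒ SP   [P → S]
SP ⇒ (P)P   [S → ( P )]
(P)P ⇒ ({P})P   [P → { P }]
({P})P ⇒ ({S})P   [P → S]
({S})P ⇒ ({(P)})P   [S → ( P )]
({(P)})P ⇒ ({({P})})P   [P → { P }]
({({P})})P ⇒ ({({S})})P   [P → S]
({({S})})P ⇒ ({({()})})P   [S → ( )]
({({()})})P ⇒ ({({()})}){}   [P → { }]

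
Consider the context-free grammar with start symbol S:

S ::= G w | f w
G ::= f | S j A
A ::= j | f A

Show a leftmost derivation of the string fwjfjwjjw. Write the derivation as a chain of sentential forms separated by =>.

S => Gw   [S ::= G w]
Gw => SjAw   [G ::= S j A]
SjAw => GwjAw   [S ::= G w]
GwjAw => SjAwjAw   [G ::= S j A]
SjAwjAw => GwjAwjAw   [S ::= G w]
GwjAwjAw => fwjAwjAw   [G ::= f]
fwjAwjAw => fwjfAwjAw   [A ::= f A]
fwjfAwjAw => fwjfjwjAw   [A ::= j]
fwjfjwjAw => fwjfjwjjw   [A ::= j]

S => Gw => SjAw => GwjAw => SjAwjAw => GwjAwjAw => fwjAwjAw => fwjfAwjAw => fwjfjwjAw => fwjfjwjjw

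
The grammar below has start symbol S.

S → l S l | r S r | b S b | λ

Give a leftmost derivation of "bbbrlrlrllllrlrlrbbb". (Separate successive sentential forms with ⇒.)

S ⇒ bSb ⇒ bbSbb ⇒ bbbSbbb ⇒ bbbrSrbbb ⇒ bbbrlSlrbbb ⇒ bbbrlrSrlrbbb ⇒ bbbrlrlSlrlrbbb ⇒ bbbrlrlrSrlrlrbbb ⇒ bbbrlrlrlSlrlrlrbbb ⇒ bbbrlrlrllSllrlrlrbbb ⇒ bbbrlrlrllllrlrlrbbb

S ⇒ bSb   [S → b S b]
bSb ⇒ bbSbb   [S → b S b]
bbSbb ⇒ bbbSbbb   [S → b S b]
bbbSbbb ⇒ bbbrSrbbb   [S → r S r]
bbbrSrbbb ⇒ bbbrlSlrbbb   [S → l S l]
bbbrlSlrbbb ⇒ bbbrlrSrlrbbb   [S → r S r]
bbbrlrSrlrbbb ⇒ bbbrlrlSlrlrbbb   [S → l S l]
bbbrlrlSlrlrbbb ⇒ bbbrlrlrSrlrlrbbb   [S → r S r]
bbbrlrlrSrlrlrbbb ⇒ bbbrlrlrlSlrlrlrbbb   [S → l S l]
bbbrlrlrlSlrlrlrbbb ⇒ bbbrlrlrllSllrlrlrbbb   [S → l S l]
bbbrlrlrllSllrlrlrbbb ⇒ bbbrlrlrllllrlrlrbbb   [S → λ]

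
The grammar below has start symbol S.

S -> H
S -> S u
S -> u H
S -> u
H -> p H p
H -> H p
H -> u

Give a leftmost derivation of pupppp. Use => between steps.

S => H   [S -> H]
H => pHp   [H -> p H p]
pHp => pHpp   [H -> H p]
pHpp => pHppp   [H -> H p]
pHppp => pHpppp   [H -> H p]
pHpppp => pupppp   [H -> u]

S=>H=>pHp=>pHpp=>pHppp=>pHpppp=>pupppp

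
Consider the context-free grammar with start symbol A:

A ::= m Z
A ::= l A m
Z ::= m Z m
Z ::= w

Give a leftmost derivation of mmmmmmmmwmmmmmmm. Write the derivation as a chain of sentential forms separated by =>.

A => mZ   [A ::= m Z]
mZ => mmZm   [Z ::= m Z m]
mmZm => mmmZmm   [Z ::= m Z m]
mmmZmm => mmmmZmmm   [Z ::= m Z m]
mmmmZmmm => mmmmmZmmmm   [Z ::= m Z m]
mmmmmZmmmm => mmmmmmZmmmmm   [Z ::= m Z m]
mmmmmmZmmmmm => mmmmmmmZmmmmmm   [Z ::= m Z m]
mmmmmmmZmmmmmm => mmmmmmmmZmmmmmmm   [Z ::= m Z m]
mmmmmmmmZmmmmmmm => mmmmmmmmwmmmmmmm   [Z ::= w]

A => mZ => mmZm => mmmZmm => mmmmZmmm => mmmmmZmmmm => mmmmmmZmmmmm => mmmmmmmZmmmmmm => mmmmmmmmZmmmmmmm => mmmmmmmmwmmmmmmm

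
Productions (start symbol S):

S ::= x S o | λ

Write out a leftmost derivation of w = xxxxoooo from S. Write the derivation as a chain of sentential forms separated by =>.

S => xSo => xxSoo => xxxSooo => xxxxSoooo => xxxxoooo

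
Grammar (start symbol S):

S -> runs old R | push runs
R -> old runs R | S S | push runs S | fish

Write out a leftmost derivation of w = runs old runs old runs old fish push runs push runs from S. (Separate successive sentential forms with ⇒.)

S ⇒ runs old R ⇒ runs old S S ⇒ runs old runs old R S ⇒ runs old runs old S S S ⇒ runs old runs old runs old R S S ⇒ runs old runs old runs old fish S S ⇒ runs old runs old runs old fish push runs S ⇒ runs old runs old runs old fish push runs push runs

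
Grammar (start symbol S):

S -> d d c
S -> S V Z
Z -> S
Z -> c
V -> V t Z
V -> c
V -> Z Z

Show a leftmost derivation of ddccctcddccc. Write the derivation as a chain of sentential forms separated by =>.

S=>SVZ=>SVZVZ=>ddcVZVZ=>ddcVtZZVZ=>ddcZZtZZVZ=>ddccZtZZVZ=>ddccctZZVZ=>ddccctcZVZ=>ddccctcSVZ=>ddccctcddcVZ=>ddccctcddccZ=>ddccctcddccc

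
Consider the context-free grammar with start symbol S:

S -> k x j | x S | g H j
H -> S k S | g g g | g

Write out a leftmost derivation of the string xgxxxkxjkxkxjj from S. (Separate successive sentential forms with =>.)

S=>xS=>xgHj=>xgSkSj=>xgxSkSj=>xgxxSkSj=>xgxxxSkSj=>xgxxxkxjkSj=>xgxxxkxjkxSj=>xgxxxkxjkxkxjj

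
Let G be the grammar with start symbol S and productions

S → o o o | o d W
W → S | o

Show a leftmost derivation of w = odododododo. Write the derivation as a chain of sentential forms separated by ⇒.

S ⇒ odW ⇒ odS ⇒ ododW ⇒ ododS ⇒ odododW ⇒ odododS ⇒ ododododW ⇒ ododododS ⇒ odododododW ⇒ odododododo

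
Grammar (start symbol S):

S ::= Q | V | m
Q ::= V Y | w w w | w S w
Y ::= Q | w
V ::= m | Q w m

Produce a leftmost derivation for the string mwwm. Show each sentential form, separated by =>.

S => V => Qwm => VYwm => mYwm => mwwm

S => V   [S ::= V]
V => Qwm   [V ::= Q w m]
Qwm => VYwm   [Q ::= V Y]
VYwm => mYwm   [V ::= m]
mYwm => mwwm   [Y ::= w]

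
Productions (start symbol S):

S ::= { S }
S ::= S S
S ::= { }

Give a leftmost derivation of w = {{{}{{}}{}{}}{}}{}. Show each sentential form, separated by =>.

S => SS   [S ::= S S]
SS => {S}S   [S ::= { S }]
{S}S => {SS}S   [S ::= S S]
{SS}S => {{S}S}S   [S ::= { S }]
{{S}S}S => {{SS}S}S   [S ::= S S]
{{SS}S}S => {{SSS}S}S   [S ::= S S]
{{SSS}S}S => {{SSSS}S}S   [S ::= S S]
{{SSSS}S}S => {{{}SSS}S}S   [S ::= { }]
{{{}SSS}S}S => {{{}{S}SS}S}S   [S ::= { S }]
{{{}{S}SS}S}S => {{{}{{}}SS}S}S   [S ::= { }]
{{{}{{}}SS}S}S => {{{}{{}}{}S}S}S   [S ::= { }]
{{{}{{}}{}S}S}S => {{{}{{}}{}{}}S}S   [S ::= { }]
{{{}{{}}{}{}}S}S => {{{}{{}}{}{}}{}}S   [S ::= { }]
{{{}{{}}{}{}}{}}S => {{{}{{}}{}{}}{}}{}   [S ::= { }]

S=>SS=>{S}S=>{SS}S=>{{S}S}S=>{{SS}S}S=>{{SSS}S}S=>{{SSSS}S}S=>{{{}SSS}S}S=>{{{}{S}SS}S}S=>{{{}{{}}SS}S}S=>{{{}{{}}{}S}S}S=>{{{}{{}}{}{}}S}S=>{{{}{{}}{}{}}{}}S=>{{{}{{}}{}{}}{}}{}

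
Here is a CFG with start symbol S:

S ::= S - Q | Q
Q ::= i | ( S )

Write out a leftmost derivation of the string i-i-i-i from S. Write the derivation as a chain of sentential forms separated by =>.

S => S-Q   [S ::= S - Q]
S-Q => S-Q-Q   [S ::= S - Q]
S-Q-Q => S-Q-Q-Q   [S ::= S - Q]
S-Q-Q-Q => Q-Q-Q-Q   [S ::= Q]
Q-Q-Q-Q => i-Q-Q-Q   [Q ::= i]
i-Q-Q-Q => i-i-Q-Q   [Q ::= i]
i-i-Q-Q => i-i-i-Q   [Q ::= i]
i-i-i-Q => i-i-i-i   [Q ::= i]

S => S-Q => S-Q-Q => S-Q-Q-Q => Q-Q-Q-Q => i-Q-Q-Q => i-i-Q-Q => i-i-i-Q => i-i-i-i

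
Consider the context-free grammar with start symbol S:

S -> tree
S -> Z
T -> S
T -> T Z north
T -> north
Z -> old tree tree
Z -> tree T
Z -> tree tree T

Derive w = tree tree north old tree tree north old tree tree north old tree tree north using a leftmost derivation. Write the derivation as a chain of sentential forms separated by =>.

S => Z   [S -> Z]
Z => tree T   [Z -> tree T]
tree T => tree T Z north   [T -> T Z north]
tree T Z north => tree T Z north Z north   [T -> T Z north]
tree T Z north Z north => tree S Z north Z north   [T -> S]
tree S Z north Z north => tree Z Z north Z north   [S -> Z]
tree Z Z north Z north => tree tree T Z north Z north   [Z -> tree T]
tree tree T Z north Z north => tree tree T Z north Z north Z north   [T -> T Z north]
tree tree T Z north Z north Z north => tree tree north Z north Z north Z north   [T -> north]
tree tree north Z north Z north Z north => tree tree north old tree tree north Z north Z north   [Z -> old tree tree]
tree tree north old tree tree north Z north Z north => tree tree north old tree tree north old tree tree north Z north   [Z -> old tree tree]
tree tree north old tree tree north old tree tree north Z north => tree tree north old tree tree north old tree tree north old tree tree north   [Z -> old tree tree]

S => Z => tree T => tree T Z north => tree T Z north Z north => tree S Z north Z north => tree Z Z north Z north => tree tree T Z north Z north => tree tree T Z north Z north Z north => tree tree north Z north Z north Z north => tree tree north old tree tree north Z north Z north => tree tree north old tree tree north old tree tree north Z north => tree tree north old tree tree north old tree tree north old tree tree north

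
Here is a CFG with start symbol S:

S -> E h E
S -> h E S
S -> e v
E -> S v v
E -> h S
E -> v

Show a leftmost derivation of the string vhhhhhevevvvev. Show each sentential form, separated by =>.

S => EhE => vhE => vhhS => vhhhES => vhhhSvvS => vhhhhESvvS => vhhhhhSSvvS => vhhhhhevSvvS => vhhhhhevevvvS => vhhhhhevevvvev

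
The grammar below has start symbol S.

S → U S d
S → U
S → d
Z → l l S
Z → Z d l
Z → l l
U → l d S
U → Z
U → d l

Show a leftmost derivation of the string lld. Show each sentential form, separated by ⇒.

S ⇒ U   [S → U]
U ⇒ Z   [U → Z]
Z ⇒ llS   [Z → l l S]
llS ⇒ lld   [S → d]

S ⇒ U ⇒ Z ⇒ llS ⇒ lld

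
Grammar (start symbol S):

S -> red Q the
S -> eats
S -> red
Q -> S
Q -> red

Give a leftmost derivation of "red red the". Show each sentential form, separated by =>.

S => red Q the   [S -> red Q the]
red Q the => red S the   [Q -> S]
red S the => red red the   [S -> red]

S => red Q the => red S the => red red the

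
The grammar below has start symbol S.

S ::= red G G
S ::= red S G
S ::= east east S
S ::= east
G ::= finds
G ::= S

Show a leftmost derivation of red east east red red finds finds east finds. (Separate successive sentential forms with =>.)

S => red G G => red S G => red east east S G => red east east red S G G => red east east red red G G G G => red east east red red finds G G G => red east east red red finds finds G G => red east east red red finds finds S G => red east east red red finds finds east G => red east east red red finds finds east finds

S => red G G   [S ::= red G G]
red G G => red S G   [G ::= S]
red S G => red east east S G   [S ::= east east S]
red east east S G => red east east red S G G   [S ::= red S G]
red east east red S G G => red east east red red G G G G   [S ::= red G G]
red east east red red G G G G => red east east red red finds G G G   [G ::= finds]
red east east red red finds G G G => red east east red red finds finds G G   [G ::= finds]
red east east red red finds finds G G => red east east red red finds finds S G   [G ::= S]
red east east red red finds finds S G => red east east red red finds finds east G   [S ::= east]
red east east red red finds finds east G => red east east red red finds finds east finds   [G ::= finds]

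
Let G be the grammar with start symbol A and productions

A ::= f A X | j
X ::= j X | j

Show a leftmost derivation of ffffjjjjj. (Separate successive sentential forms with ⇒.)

A ⇒ fAX   [A ::= f A X]
fAX ⇒ ffAXX   [A ::= f A X]
ffAXX ⇒ fffAXXX   [A ::= f A X]
fffAXXX ⇒ ffffAXXXX   [A ::= f A X]
ffffAXXXX ⇒ ffffjXXXX   [A ::= j]
ffffjXXXX ⇒ ffffjjXXX   [X ::= j]
ffffjjXXX ⇒ ffffjjjXX   [X ::= j]
ffffjjjXX ⇒ ffffjjjjX   [X ::= j]
ffffjjjjX ⇒ ffffjjjjj   [X ::= j]

A ⇒ fAX ⇒ ffAXX ⇒ fffAXXX ⇒ ffffAXXXX ⇒ ffffjXXXX ⇒ ffffjjXXX ⇒ ffffjjjXX ⇒ ffffjjjjX ⇒ ffffjjjjj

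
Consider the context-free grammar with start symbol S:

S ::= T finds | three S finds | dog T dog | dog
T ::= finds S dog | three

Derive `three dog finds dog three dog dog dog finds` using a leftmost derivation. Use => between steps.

S => three S finds   [S ::= three S finds]
three S finds => three dog T dog finds   [S ::= dog T dog]
three dog T dog finds => three dog finds S dog dog finds   [T ::= finds S dog]
three dog finds S dog dog finds => three dog finds dog T dog dog dog finds   [S ::= dog T dog]
three dog finds dog T dog dog dog finds => three dog finds dog three dog dog dog finds   [T ::= three]

S => three S finds => three dog T dog finds => three dog finds S dog dog finds => three dog finds dog T dog dog dog finds => three dog finds dog three dog dog dog finds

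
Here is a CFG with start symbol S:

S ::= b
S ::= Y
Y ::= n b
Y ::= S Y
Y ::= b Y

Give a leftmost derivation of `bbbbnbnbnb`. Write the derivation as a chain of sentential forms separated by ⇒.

S ⇒ Y   [S ::= Y]
Y ⇒ SY   [Y ::= S Y]
SY ⇒ bY   [S ::= b]
bY ⇒ bbY   [Y ::= b Y]
bbY ⇒ bbbY   [Y ::= b Y]
bbbY ⇒ bbbbY   [Y ::= b Y]
bbbbY ⇒ bbbbSY   [Y ::= S Y]
bbbbSY ⇒ bbbbYY   [S ::= Y]
bbbbYY ⇒ bbbbSYY   [Y ::= S Y]
bbbbSYY ⇒ bbbbYYY   [S ::= Y]
bbbbYYY ⇒ bbbbnbYY   [Y ::= n b]
bbbbnbYY ⇒ bbbbnbnbY   [Y ::= n b]
bbbbnbnbY ⇒ bbbbnbnbnb   [Y ::= n b]

S⇒Y⇒SY⇒bY⇒bbY⇒bbbY⇒bbbbY⇒bbbbSY⇒bbbbYY⇒bbbbSYY⇒bbbbYYY⇒bbbbnbYY⇒bbbbnbnbY⇒bbbbnbnbnb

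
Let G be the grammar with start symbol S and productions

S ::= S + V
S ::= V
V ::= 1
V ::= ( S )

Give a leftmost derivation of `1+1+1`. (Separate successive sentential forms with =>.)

S => S+V => S+V+V => V+V+V => 1+V+V => 1+1+V => 1+1+1

S => S+V   [S ::= S + V]
S+V => S+V+V   [S ::= S + V]
S+V+V => V+V+V   [S ::= V]
V+V+V => 1+V+V   [V ::= 1]
1+V+V => 1+1+V   [V ::= 1]
1+1+V => 1+1+1   [V ::= 1]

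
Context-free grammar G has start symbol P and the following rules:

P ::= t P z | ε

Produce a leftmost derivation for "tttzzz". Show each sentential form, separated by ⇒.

P ⇒ tPz   [P ::= t P z]
tPz ⇒ ttPzz   [P ::= t P z]
ttPzz ⇒ tttPzzz   [P ::= t P z]
tttPzzz ⇒ tttzzz   [P ::= ε]

P ⇒ tPz ⇒ ttPzz ⇒ tttPzzz ⇒ tttzzz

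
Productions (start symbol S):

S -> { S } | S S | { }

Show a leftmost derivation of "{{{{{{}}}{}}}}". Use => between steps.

S=>{S}=>{{S}}=>{{{S}}}=>{{{SS}}}=>{{{{S}S}}}=>{{{{{S}}S}}}=>{{{{{{}}}S}}}=>{{{{{{}}}{}}}}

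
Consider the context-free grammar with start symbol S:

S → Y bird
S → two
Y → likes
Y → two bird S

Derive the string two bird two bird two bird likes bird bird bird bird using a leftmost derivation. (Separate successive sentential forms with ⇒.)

S ⇒ Y bird   [S → Y bird]
Y bird ⇒ two bird S bird   [Y → two bird S]
two bird S bird ⇒ two bird Y bird bird   [S → Y bird]
two bird Y bird bird ⇒ two bird two bird S bird bird   [Y → two bird S]
two bird two bird S bird bird ⇒ two bird two bird Y bird bird bird   [S → Y bird]
two bird two bird Y bird bird bird ⇒ two bird two bird two bird S bird bird bird   [Y → two bird S]
two bird two bird two bird S bird bird bird ⇒ two bird two bird two bird Y bird bird bird bird   [S → Y bird]
two bird two bird two bird Y bird bird bird bird ⇒ two bird two bird two bird likes bird bird bird bird   [Y → likes]

S ⇒ Y bird ⇒ two bird S bird ⇒ two bird Y bird bird ⇒ two bird two bird S bird bird ⇒ two bird two bird Y bird bird bird ⇒ two bird two bird two bird S bird bird bird ⇒ two bird two bird two bird Y bird bird bird bird ⇒ two bird two bird two bird likes bird bird bird bird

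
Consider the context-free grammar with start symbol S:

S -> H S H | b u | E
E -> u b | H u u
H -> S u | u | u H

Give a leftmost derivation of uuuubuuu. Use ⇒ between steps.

S ⇒ HSH ⇒ uSH ⇒ uHSHH ⇒ uuHSHH ⇒ uuuHSHH ⇒ uuuuSHH ⇒ uuuubuHH ⇒ uuuubuuH ⇒ uuuubuuu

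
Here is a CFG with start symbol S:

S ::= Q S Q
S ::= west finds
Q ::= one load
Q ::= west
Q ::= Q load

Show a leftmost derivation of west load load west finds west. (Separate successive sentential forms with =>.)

S => Q S Q => Q load S Q => Q load load S Q => west load load S Q => west load load west finds Q => west load load west finds west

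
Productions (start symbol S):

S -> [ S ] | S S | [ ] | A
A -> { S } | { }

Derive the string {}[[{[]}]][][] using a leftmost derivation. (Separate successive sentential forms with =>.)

S => SS => SSS => SSSS => ASSS => {}SSS => {}[S]SS => {}[[S]]SS => {}[[A]]SS => {}[[{S}]]SS => {}[[{[]}]]SS => {}[[{[]}]][]S => {}[[{[]}]][][]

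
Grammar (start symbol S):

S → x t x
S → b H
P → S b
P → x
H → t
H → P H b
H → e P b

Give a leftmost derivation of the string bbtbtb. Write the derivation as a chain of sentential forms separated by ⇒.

S⇒bH⇒bPHb⇒bSbHb⇒bbHbHb⇒bbtbHb⇒bbtbtb

S ⇒ bH   [S → b H]
bH ⇒ bPHb   [H → P H b]
bPHb ⇒ bSbHb   [P → S b]
bSbHb ⇒ bbHbHb   [S → b H]
bbHbHb ⇒ bbtbHb   [H → t]
bbtbHb ⇒ bbtbtb   [H → t]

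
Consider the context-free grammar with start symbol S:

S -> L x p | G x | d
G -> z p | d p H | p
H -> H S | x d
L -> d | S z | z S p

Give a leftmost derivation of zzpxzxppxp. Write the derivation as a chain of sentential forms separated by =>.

S => Lxp => zSpxp => zLxppxp => zSzxppxp => zGxzxppxp => zzpxzxppxp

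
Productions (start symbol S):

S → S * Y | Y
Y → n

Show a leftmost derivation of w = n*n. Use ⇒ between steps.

S ⇒ S*Y   [S → S * Y]
S*Y ⇒ Y*Y   [S → Y]
Y*Y ⇒ n*Y   [Y → n]
n*Y ⇒ n*n   [Y → n]

S ⇒ S*Y ⇒ Y*Y ⇒ n*Y ⇒ n*n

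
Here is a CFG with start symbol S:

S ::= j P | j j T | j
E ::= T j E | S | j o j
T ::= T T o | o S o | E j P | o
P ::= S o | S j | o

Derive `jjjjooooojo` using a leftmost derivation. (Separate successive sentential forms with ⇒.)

S ⇒ jjT   [S ::= j j T]
jjT ⇒ jjEjP   [T ::= E j P]
jjEjP ⇒ jjSjP   [E ::= S]
jjSjP ⇒ jjjjTjP   [S ::= j j T]
jjjjTjP ⇒ jjjjTTojP   [T ::= T T o]
jjjjTTojP ⇒ jjjjTToTojP   [T ::= T T o]
jjjjTToTojP ⇒ jjjjoToTojP   [T ::= o]
jjjjoToTojP ⇒ jjjjoooTojP   [T ::= o]
jjjjoooTojP ⇒ jjjjooooojP   [T ::= o]
jjjjooooojP ⇒ jjjjooooojo   [P ::= o]

S ⇒ jjT ⇒ jjEjP ⇒ jjSjP ⇒ jjjjTjP ⇒ jjjjTTojP ⇒ jjjjTToTojP ⇒ jjjjoToTojP ⇒ jjjjoooTojP ⇒ jjjjooooojP ⇒ jjjjooooojo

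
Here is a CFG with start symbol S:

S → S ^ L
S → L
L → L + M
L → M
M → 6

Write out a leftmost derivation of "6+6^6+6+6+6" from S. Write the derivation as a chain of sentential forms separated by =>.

S => S^L => L^L => L+M^L => M+M^L => 6+M^L => 6+6^L => 6+6^L+M => 6+6^L+M+M => 6+6^L+M+M+M => 6+6^M+M+M+M => 6+6^6+M+M+M => 6+6^6+6+M+M => 6+6^6+6+6+M => 6+6^6+6+6+6

S => S^L   [S → S ^ L]
S^L => L^L   [S → L]
L^L => L+M^L   [L → L + M]
L+M^L => M+M^L   [L → M]
M+M^L => 6+M^L   [M → 6]
6+M^L => 6+6^L   [M → 6]
6+6^L => 6+6^L+M   [L → L + M]
6+6^L+M => 6+6^L+M+M   [L → L + M]
6+6^L+M+M => 6+6^L+M+M+M   [L → L + M]
6+6^L+M+M+M => 6+6^M+M+M+M   [L → M]
6+6^M+M+M+M => 6+6^6+M+M+M   [M → 6]
6+6^6+M+M+M => 6+6^6+6+M+M   [M → 6]
6+6^6+6+M+M => 6+6^6+6+6+M   [M → 6]
6+6^6+6+6+M => 6+6^6+6+6+6   [M → 6]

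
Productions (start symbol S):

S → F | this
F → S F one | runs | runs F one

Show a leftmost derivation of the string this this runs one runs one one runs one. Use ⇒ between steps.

S ⇒ F ⇒ S F one ⇒ F F one ⇒ S F one F one ⇒ this F one F one ⇒ this S F one one F one ⇒ this F F one one F one ⇒ this S F one F one one F one ⇒ this this F one F one one F one ⇒ this this runs one F one one F one ⇒ this this runs one runs one one F one ⇒ this this runs one runs one one runs one

S ⇒ F   [S → F]
F ⇒ S F one   [F → S F one]
S F one ⇒ F F one   [S → F]
F F one ⇒ S F one F one   [F → S F one]
S F one F one ⇒ this F one F one   [S → this]
this F one F one ⇒ this S F one one F one   [F → S F one]
this S F one one F one ⇒ this F F one one F one   [S → F]
this F F one one F one ⇒ this S F one F one one F one   [F → S F one]
this S F one F one one F one ⇒ this this F one F one one F one   [S → this]
this this F one F one one F one ⇒ this this runs one F one one F one   [F → runs]
this this runs one F one one F one ⇒ this this runs one runs one one F one   [F → runs]
this this runs one runs one one F one ⇒ this this runs one runs one one runs one   [F → runs]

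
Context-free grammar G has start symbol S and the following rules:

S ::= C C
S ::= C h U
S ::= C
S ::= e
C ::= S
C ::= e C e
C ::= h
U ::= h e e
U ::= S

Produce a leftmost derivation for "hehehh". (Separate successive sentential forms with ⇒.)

S ⇒ CC ⇒ hC ⇒ hS ⇒ hChU ⇒ heCehU ⇒ hehehU ⇒ hehehS ⇒ hehehC ⇒ hehehh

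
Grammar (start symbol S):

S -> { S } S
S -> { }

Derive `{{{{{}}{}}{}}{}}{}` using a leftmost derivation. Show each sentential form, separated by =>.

S => {S}S => {{S}S}S => {{{S}S}S}S => {{{{S}S}S}S}S => {{{{{}}S}S}S}S => {{{{{}}{}}S}S}S => {{{{{}}{}}{}}S}S => {{{{{}}{}}{}}{}}S => {{{{{}}{}}{}}{}}{}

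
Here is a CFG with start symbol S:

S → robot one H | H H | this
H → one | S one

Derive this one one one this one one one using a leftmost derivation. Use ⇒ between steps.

S ⇒ H H ⇒ S one H ⇒ H H one H ⇒ S one H one H ⇒ this one H one H ⇒ this one one one H ⇒ this one one one S one ⇒ this one one one H H one ⇒ this one one one S one H one ⇒ this one one one this one H one ⇒ this one one one this one one one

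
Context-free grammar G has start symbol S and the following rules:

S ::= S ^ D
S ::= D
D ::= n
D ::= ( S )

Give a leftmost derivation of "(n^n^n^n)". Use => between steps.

S => D   [S ::= D]
D => (S)   [D ::= ( S )]
(S) => (S^D)   [S ::= S ^ D]
(S^D) => (S^D^D)   [S ::= S ^ D]
(S^D^D) => (S^D^D^D)   [S ::= S ^ D]
(S^D^D^D) => (D^D^D^D)   [S ::= D]
(D^D^D^D) => (n^D^D^D)   [D ::= n]
(n^D^D^D) => (n^n^D^D)   [D ::= n]
(n^n^D^D) => (n^n^n^D)   [D ::= n]
(n^n^n^D) => (n^n^n^n)   [D ::= n]

S => D => (S) => (S^D) => (S^D^D) => (S^D^D^D) => (D^D^D^D) => (n^D^D^D) => (n^n^D^D) => (n^n^n^D) => (n^n^n^n)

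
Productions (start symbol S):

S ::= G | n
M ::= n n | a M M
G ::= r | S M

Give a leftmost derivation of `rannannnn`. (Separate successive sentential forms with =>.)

S => G => SM => GM => rM => raMM => rannM => rannaMM => rannannM => rannannnn

S => G   [S ::= G]
G => SM   [G ::= S M]
SM => GM   [S ::= G]
GM => rM   [G ::= r]
rM => raMM   [M ::= a M M]
raMM => rannM   [M ::= n n]
rannM => rannaMM   [M ::= a M M]
rannaMM => rannannM   [M ::= n n]
rannannM => rannannnn   [M ::= n n]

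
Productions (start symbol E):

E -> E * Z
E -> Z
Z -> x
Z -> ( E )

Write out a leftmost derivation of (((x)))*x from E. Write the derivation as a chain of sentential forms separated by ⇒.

E⇒E*Z⇒Z*Z⇒(E)*Z⇒(Z)*Z⇒((E))*Z⇒((Z))*Z⇒(((E)))*Z⇒(((Z)))*Z⇒(((x)))*Z⇒(((x)))*x

E ⇒ E*Z   [E -> E * Z]
E*Z ⇒ Z*Z   [E -> Z]
Z*Z ⇒ (E)*Z   [Z -> ( E )]
(E)*Z ⇒ (Z)*Z   [E -> Z]
(Z)*Z ⇒ ((E))*Z   [Z -> ( E )]
((E))*Z ⇒ ((Z))*Z   [E -> Z]
((Z))*Z ⇒ (((E)))*Z   [Z -> ( E )]
(((E)))*Z ⇒ (((Z)))*Z   [E -> Z]
(((Z)))*Z ⇒ (((x)))*Z   [Z -> x]
(((x)))*Z ⇒ (((x)))*x   [Z -> x]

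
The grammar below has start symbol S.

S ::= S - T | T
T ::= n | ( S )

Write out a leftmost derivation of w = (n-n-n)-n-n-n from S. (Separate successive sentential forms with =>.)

S => S-T => S-T-T => S-T-T-T => T-T-T-T => (S)-T-T-T => (S-T)-T-T-T => (S-T-T)-T-T-T => (T-T-T)-T-T-T => (n-T-T)-T-T-T => (n-n-T)-T-T-T => (n-n-n)-T-T-T => (n-n-n)-n-T-T => (n-n-n)-n-n-T => (n-n-n)-n-n-n

S => S-T   [S ::= S - T]
S-T => S-T-T   [S ::= S - T]
S-T-T => S-T-T-T   [S ::= S - T]
S-T-T-T => T-T-T-T   [S ::= T]
T-T-T-T => (S)-T-T-T   [T ::= ( S )]
(S)-T-T-T => (S-T)-T-T-T   [S ::= S - T]
(S-T)-T-T-T => (S-T-T)-T-T-T   [S ::= S - T]
(S-T-T)-T-T-T => (T-T-T)-T-T-T   [S ::= T]
(T-T-T)-T-T-T => (n-T-T)-T-T-T   [T ::= n]
(n-T-T)-T-T-T => (n-n-T)-T-T-T   [T ::= n]
(n-n-T)-T-T-T => (n-n-n)-T-T-T   [T ::= n]
(n-n-n)-T-T-T => (n-n-n)-n-T-T   [T ::= n]
(n-n-n)-n-T-T => (n-n-n)-n-n-T   [T ::= n]
(n-n-n)-n-n-T => (n-n-n)-n-n-n   [T ::= n]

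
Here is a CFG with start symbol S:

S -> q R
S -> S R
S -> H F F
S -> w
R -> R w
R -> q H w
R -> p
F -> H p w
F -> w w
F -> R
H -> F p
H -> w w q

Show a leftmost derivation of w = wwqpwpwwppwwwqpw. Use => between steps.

S => HFF   [S -> H F F]
HFF => FpFF   [H -> F p]
FpFF => HpwpFF   [F -> H p w]
HpwpFF => wwqpwpFF   [H -> w w q]
wwqpwpFF => wwqpwpHpwF   [F -> H p w]
wwqpwpHpwF => wwqpwpFppwF   [H -> F p]
wwqpwpFppwF => wwqpwpwwppwF   [F -> w w]
wwqpwpwwppwF => wwqpwpwwppwHpw   [F -> H p w]
wwqpwpwwppwHpw => wwqpwpwwppwwwqpw   [H -> w w q]

S=>HFF=>FpFF=>HpwpFF=>wwqpwpFF=>wwqpwpHpwF=>wwqpwpFppwF=>wwqpwpwwppwF=>wwqpwpwwppwHpw=>wwqpwpwwppwwwqpw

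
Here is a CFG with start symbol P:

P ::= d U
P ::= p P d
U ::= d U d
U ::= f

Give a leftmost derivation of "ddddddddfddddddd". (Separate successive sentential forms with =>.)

P => dU => ddUd => dddUdd => ddddUddd => dddddUdddd => ddddddUddddd => dddddddUdddddd => ddddddddUddddddd => ddddddddfddddddd

P => dU   [P ::= d U]
dU => ddUd   [U ::= d U d]
ddUd => dddUdd   [U ::= d U d]
dddUdd => ddddUddd   [U ::= d U d]
ddddUddd => dddddUdddd   [U ::= d U d]
dddddUdddd => ddddddUddddd   [U ::= d U d]
ddddddUddddd => dddddddUdddddd   [U ::= d U d]
dddddddUdddddd => ddddddddUddddddd   [U ::= d U d]
ddddddddUddddddd => ddddddddfddddddd   [U ::= f]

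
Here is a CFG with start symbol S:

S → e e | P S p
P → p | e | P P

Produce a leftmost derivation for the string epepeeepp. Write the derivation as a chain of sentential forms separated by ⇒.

S ⇒ PSp ⇒ PPSp ⇒ ePSp ⇒ ePPSp ⇒ ePPPSp ⇒ epPPSp ⇒ epePSp ⇒ epepSp ⇒ epepPSpp ⇒ epepeSpp ⇒ epepeeepp

S ⇒ PSp   [S → P S p]
PSp ⇒ PPSp   [P → P P]
PPSp ⇒ ePSp   [P → e]
ePSp ⇒ ePPSp   [P → P P]
ePPSp ⇒ ePPPSp   [P → P P]
ePPPSp ⇒ epPPSp   [P → p]
epPPSp ⇒ epePSp   [P → e]
epePSp ⇒ epepSp   [P → p]
epepSp ⇒ epepPSpp   [S → P S p]
epepPSpp ⇒ epepeSpp   [P → e]
epepeSpp ⇒ epepeeepp   [S → e e]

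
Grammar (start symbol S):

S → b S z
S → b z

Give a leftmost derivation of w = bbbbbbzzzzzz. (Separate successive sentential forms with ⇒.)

S⇒bSz⇒bbSzz⇒bbbSzzz⇒bbbbSzzzz⇒bbbbbSzzzzz⇒bbbbbbzzzzzz

S ⇒ bSz   [S → b S z]
bSz ⇒ bbSzz   [S → b S z]
bbSzz ⇒ bbbSzzz   [S → b S z]
bbbSzzz ⇒ bbbbSzzzz   [S → b S z]
bbbbSzzzz ⇒ bbbbbSzzzzz   [S → b S z]
bbbbbSzzzzz ⇒ bbbbbbzzzzzz   [S → b z]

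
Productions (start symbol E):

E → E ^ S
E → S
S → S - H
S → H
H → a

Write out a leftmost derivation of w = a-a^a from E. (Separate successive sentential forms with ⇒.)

E ⇒ E^S ⇒ S^S ⇒ S-H^S ⇒ H-H^S ⇒ a-H^S ⇒ a-a^S ⇒ a-a^H ⇒ a-a^a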